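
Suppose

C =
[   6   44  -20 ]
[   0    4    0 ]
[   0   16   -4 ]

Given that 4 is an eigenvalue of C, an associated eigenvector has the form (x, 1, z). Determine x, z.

-2, 2

We need (C - 4I)v = 0.
C - 4I = [[2, 44, -20], [0, 0, 0], [0, 16, -8]].
Row 1: (2)·x + (44)·1 + (-20)·z = 0
Row 2: (0)·x + (0)·1 + (0)·z = 0
Row 3: (0)·x + (16)·1 + (-8)·z = 0
Solving gives x = -2, z = 2.
Check: C·(-2, 1, 2) = (-8, 4, 8) = 4·(-2, 1, 2).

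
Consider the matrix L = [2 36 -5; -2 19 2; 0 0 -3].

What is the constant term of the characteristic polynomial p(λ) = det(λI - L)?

p(0) = det(0·I − L) = det(−L) = (−1)^3·det(L).
det(L) = -330, so p(0) = 330.

330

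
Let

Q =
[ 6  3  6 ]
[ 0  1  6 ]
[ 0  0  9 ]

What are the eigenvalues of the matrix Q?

1, 6, 9

Q is upper triangular, so its eigenvalues are the diagonal entries.
Diagonal: 6, 1, 9.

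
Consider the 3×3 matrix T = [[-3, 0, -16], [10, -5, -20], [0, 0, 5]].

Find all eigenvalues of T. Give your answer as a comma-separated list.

The characteristic polynomial is p(s) = det(sI - T).
Expanding the 3×3 determinant: p(s) = s^3 + 3s^2 - 25s - 75.
Rational-root test: s = -5 gives p(-5) = 0.
Factor out (s + 5): p(s) = (s + 5)·(s^2 - 2s - 15).
The quadratic factors as (s + 3)·(s - 5).
Eigenvalues: -5, -3, 5.

-5, -3, 5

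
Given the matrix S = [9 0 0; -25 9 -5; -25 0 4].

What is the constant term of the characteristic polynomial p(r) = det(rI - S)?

p(0) = det(0·I − S) = det(−S) = (−1)^3·det(S).
det(S) = 324, so p(0) = -324.

-324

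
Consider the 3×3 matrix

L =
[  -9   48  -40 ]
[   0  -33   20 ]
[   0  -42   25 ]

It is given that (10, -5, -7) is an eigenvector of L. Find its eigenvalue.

Compute Lv: L·(10, -5, -7) = (-50, 25, 35).
Since Lv = λv, compare component 1: -50 = λ·10, so λ = -5.

-5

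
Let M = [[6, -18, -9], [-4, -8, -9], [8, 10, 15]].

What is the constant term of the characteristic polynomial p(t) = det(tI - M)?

180

p(0) = det(0·I − M) = det(−M) = (−1)^3·det(M).
det(M) = -180, so p(0) = 180.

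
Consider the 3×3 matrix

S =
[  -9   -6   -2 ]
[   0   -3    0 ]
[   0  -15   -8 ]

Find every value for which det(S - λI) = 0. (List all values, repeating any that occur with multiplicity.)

The characteristic polynomial is p(μ) = det(μI - S).
Expanding the 3×3 determinant: p(μ) = μ^3 + 20μ^2 + 123μ + 216.
Rational-root test: μ = -9 gives p(-9) = 0.
Factor out (μ + 9): p(μ) = (μ + 9)·(μ^2 + 11μ + 24).
The quadratic factors as (μ + 8)·(μ + 3).
Eigenvalues: -9, -8, -3.

-9, -8, -3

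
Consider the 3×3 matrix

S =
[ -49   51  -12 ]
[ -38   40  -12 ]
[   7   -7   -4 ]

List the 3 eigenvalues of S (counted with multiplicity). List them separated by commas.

The characteristic polynomial is p(μ) = det(μI - S).
Cofactor expansion gives p(μ) = μ^3 + 13μ^2 + 14μ - 88.
Rational-root test: μ = -11 gives p(-11) = 0.
Dividing by (μ + 11) leaves μ^2 + 2μ - 8.
The quadratic factors as (μ + 4)·(μ - 2).
Eigenvalues: -11, -4, 2.

-11, -4, 2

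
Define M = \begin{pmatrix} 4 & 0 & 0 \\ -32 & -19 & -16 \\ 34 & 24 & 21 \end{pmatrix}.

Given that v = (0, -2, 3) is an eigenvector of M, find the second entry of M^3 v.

First find the eigenvalue: Mv = (0, -10, 15) = 5·(0, -2, 3), so λ = 5.
Then M^3 v = λ^3·v = 5^3·(0, -2, 3) = 125·(0, -2, 3) = (0, -250, 375).

-250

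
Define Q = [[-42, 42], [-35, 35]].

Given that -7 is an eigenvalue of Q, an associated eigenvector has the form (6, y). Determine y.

5

We need (Q + 7I)v = 0.
Q + 7I = [[-35, 42], [-35, 42]].
Row 1: (-35)·6 + (42)·y = 0
Row 2: (-35)·6 + (42)·y = 0
Solving gives y = 5.
Check: Q·(6, 5) = (-42, -35) = -7·(6, 5).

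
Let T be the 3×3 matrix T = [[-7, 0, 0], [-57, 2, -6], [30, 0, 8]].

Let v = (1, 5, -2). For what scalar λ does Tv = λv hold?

Compute Tv: T·(1, 5, -2) = (-7, -35, 14).
Since Tv = λv, compare component 1: -7 = λ·1, so λ = -7.

-7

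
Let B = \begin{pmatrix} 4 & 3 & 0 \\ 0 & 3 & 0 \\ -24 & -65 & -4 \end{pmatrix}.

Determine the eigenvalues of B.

Set up det(tI - B) = 0.
Cofactor expansion gives p(t) = t^3 - 3t^2 - 16t + 48.
Since p(-4) = 0, t = -4 is a root.
Factor out (t + 4): p(t) = (t + 4)·(t^2 - 7t + 12).
The quadratic factors as (t - 3)·(t - 4).
Eigenvalues: -4, 3, 4.

-4, 3, 4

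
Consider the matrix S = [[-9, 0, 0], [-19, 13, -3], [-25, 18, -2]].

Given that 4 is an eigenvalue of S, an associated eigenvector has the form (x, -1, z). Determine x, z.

We need (S - 4I)v = 0.
S - 4I = [[-13, 0, 0], [-19, 9, -3], [-25, 18, -6]].
Row 1: (-13)·x + (0)·-1 + (0)·z = 0
Row 2: (-19)·x + (9)·-1 + (-3)·z = 0
Row 3: (-25)·x + (18)·-1 + (-6)·z = 0
Solving gives x = 0, z = -3.
Check: S·(0, -1, -3) = (0, -4, -12) = 4·(0, -1, -3).

0, -3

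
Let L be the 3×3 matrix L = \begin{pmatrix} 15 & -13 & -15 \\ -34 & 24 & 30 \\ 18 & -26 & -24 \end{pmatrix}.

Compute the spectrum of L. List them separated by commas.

-2, 6, 11

Compute the characteristic polynomial p(s) = det(sI - L).
Expanding along the first row, p(s) = s^3 - 15s^2 + 32s + 132.
Since p(11) = 0, s = 11 is a root.
Dividing by (s - 11) leaves s^2 - 4s - 12.
The quadratic factors as (s + 2)·(s - 6).
Eigenvalues: -2, 6, 11.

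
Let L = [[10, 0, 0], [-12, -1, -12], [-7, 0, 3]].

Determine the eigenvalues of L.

Compute the characteristic polynomial p(μ) = det(μI - L).
Cofactor expansion gives p(μ) = μ^3 - 12μ^2 + 17μ + 30.
Rational-root test: μ = 10 gives p(10) = 0.
Factor out (μ - 10): p(μ) = (μ - 10)·(μ^2 - 2μ - 3).
The quadratic factors as (μ + 1)·(μ - 3).
Eigenvalues: -1, 3, 10.

-1, 3, 10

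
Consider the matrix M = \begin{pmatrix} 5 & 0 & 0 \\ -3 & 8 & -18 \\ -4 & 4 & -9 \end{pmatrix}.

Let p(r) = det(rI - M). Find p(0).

p(0) = det(0·I − M) = det(−M) = (−1)^3·det(M).
det(M) = 0, so p(0) = 0.

0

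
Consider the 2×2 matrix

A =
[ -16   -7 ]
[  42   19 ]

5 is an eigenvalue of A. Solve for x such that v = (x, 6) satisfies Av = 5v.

We need (A - 5I)v = 0.
A - 5I = [[-21, -7], [42, 14]].
Row 1: (-21)·x + (-7)·6 = 0
Row 2: (42)·x + (14)·6 = 0
Solving gives x = -2.
Check: A·(-2, 6) = (-10, 30) = 5·(-2, 6).

-2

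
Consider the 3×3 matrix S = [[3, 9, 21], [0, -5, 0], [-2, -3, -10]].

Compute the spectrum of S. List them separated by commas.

Set up det(lambda·I - S) = 0.
Cofactor expansion gives p(lambda) = lambda^3 + 12·lambda^2 + 47·lambda + 60.
Try lambda = -4: p(-4) = 0, so -4 is a root.
Dividing by (lambda + 4) leaves lambda^2 + 8·lambda + 15.
The quadratic factors as (lambda + 5)·(lambda + 3).
Eigenvalues: -5, -4, -3.

-5, -4, -3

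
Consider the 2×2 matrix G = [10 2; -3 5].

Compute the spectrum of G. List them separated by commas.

det(G - λI) = (10 - λ)(5 - λ) - (2)·(-3) = λ^2 - 15λ + 56.
This factors as (λ - 7)·(λ - 8) = 0.
Eigenvalues: 7, 8.

7, 8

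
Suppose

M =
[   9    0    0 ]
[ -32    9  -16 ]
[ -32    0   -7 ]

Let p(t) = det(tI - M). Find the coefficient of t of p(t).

-45

p(t) = t^3 - 11t^2 - 45t + 567.
The coefficient of t is -45.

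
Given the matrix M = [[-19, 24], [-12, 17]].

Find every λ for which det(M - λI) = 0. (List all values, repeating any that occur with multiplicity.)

-7, 5

det(M - μI) = (-19 - μ)(17 - μ) - (24)·(-12) = μ^2 + 2μ - 35.
This factors as (μ + 7)·(μ - 5) = 0.
Eigenvalues: -7, 5.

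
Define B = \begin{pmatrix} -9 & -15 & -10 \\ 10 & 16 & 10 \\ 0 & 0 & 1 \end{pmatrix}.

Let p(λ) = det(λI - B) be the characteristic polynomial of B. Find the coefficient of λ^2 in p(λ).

The coefficient of λ^2 of det(λI - B) is −trace(B).
trace(B) = (-9) + (16) + (1) = 8, so the coefficient is -8.

-8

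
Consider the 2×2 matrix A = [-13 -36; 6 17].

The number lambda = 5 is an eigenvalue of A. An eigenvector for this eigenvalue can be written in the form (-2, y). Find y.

1

We need (A - 5I)v = 0.
A - 5I = [[-18, -36], [6, 12]].
Row 1: (-18)·-2 + (-36)·y = 0
Row 2: (6)·-2 + (12)·y = 0
Solving gives y = 1.
Check: A·(-2, 1) = (-10, 5) = 5·(-2, 1).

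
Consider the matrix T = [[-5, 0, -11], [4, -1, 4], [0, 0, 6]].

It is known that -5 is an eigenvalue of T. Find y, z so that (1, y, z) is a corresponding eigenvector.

-1, 0

We need (T + 5I)v = 0.
T + 5I = [[0, 0, -11], [4, 4, 4], [0, 0, 11]].
Row 1: (0)·1 + (0)·y + (-11)·z = 0
Row 2: (4)·1 + (4)·y + (4)·z = 0
Row 3: (0)·1 + (0)·y + (11)·z = 0
Solving gives y = -1, z = 0.
Check: T·(1, -1, 0) = (-5, 5, 0) = -5·(1, -1, 0).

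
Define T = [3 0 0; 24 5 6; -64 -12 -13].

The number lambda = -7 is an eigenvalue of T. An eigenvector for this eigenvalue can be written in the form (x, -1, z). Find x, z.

0, 2

We need (T + 7I)v = 0.
T + 7I = [[10, 0, 0], [24, 12, 6], [-64, -12, -6]].
Row 1: (10)·x + (0)·-1 + (0)·z = 0
Row 2: (24)·x + (12)·-1 + (6)·z = 0
Row 3: (-64)·x + (-12)·-1 + (-6)·z = 0
Solving gives x = 0, z = 2.
Check: T·(0, -1, 2) = (0, 7, -14) = -7·(0, -1, 2).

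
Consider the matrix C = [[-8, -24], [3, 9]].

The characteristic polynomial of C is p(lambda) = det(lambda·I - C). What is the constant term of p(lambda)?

p(lambda) = lambda^2 - lambda.
The constant term is 0.

0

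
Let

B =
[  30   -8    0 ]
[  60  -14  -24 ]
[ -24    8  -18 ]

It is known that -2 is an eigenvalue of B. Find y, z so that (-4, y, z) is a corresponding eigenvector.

We need (B + 2I)v = 0.
B + 2I = [[32, -8, 0], [60, -12, -24], [-24, 8, -16]].
Row 1: (32)·-4 + (-8)·y + (0)·z = 0
Row 2: (60)·-4 + (-12)·y + (-24)·z = 0
Row 3: (-24)·-4 + (8)·y + (-16)·z = 0
Solving gives y = -16, z = -2.
Check: B·(-4, -16, -2) = (8, 32, 4) = -2·(-4, -16, -2).

-16, -2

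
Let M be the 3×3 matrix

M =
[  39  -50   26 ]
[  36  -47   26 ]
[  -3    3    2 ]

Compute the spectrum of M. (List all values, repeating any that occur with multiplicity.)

-11, 2, 3

The characteristic polynomial is p(t) = det(tI - M).
Expanding the 3×3 determinant: p(t) = t^3 + 6t^2 - 49t + 66.
Since p(-11) = 0, t = -11 is a root.
Factor out (t + 11): p(t) = (t + 11)·(t^2 - 5t + 6).
The quadratic factors as (t - 2)·(t - 3).
Eigenvalues: -11, 2, 3.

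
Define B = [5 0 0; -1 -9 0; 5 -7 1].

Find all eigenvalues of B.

-9, 1, 5

B is lower triangular, so its eigenvalues are the diagonal entries.
Diagonal: 5, -9, 1.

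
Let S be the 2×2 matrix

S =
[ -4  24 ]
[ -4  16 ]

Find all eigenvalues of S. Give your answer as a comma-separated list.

4, 8

det(S - sI) = (-4 - s)(16 - s) - (24)·(-4) = s^2 - 12s + 32.
This factors as (s - 4)·(s - 8) = 0.
Eigenvalues: 4, 8.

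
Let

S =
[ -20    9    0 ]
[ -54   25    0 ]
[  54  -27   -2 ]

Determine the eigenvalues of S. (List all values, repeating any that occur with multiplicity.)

-2, -2, 7

Compute the characteristic polynomial p(lambda) = det(lambda·I - S).
Cofactor expansion gives p(lambda) = lambda^3 - 3·lambda^2 - 24·lambda - 28.
Rational-root test: lambda = -2 gives p(-2) = 0.
Dividing by (lambda + 2) leaves lambda^2 - 5·lambda - 14.
The quadratic factors as (lambda + 2)·(lambda - 7).
Eigenvalues: -2, -2, 7.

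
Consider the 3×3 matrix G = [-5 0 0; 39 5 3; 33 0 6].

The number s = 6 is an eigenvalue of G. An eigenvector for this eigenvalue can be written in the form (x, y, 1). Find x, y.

We need (G - 6I)v = 0.
G - 6I = [[-11, 0, 0], [39, -1, 3], [33, 0, 0]].
Row 1: (-11)·x + (0)·y + (0)·1 = 0
Row 2: (39)·x + (-1)·y + (3)·1 = 0
Row 3: (33)·x + (0)·y + (0)·1 = 0
Solving gives x = 0, y = 3.
Check: G·(0, 3, 1) = (0, 18, 6) = 6·(0, 3, 1).

0, 3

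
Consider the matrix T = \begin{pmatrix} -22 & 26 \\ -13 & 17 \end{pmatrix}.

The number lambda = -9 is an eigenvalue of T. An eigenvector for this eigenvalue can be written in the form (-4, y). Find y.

-2

We need (T + 9I)v = 0.
T + 9I = [[-13, 26], [-13, 26]].
Row 1: (-13)·-4 + (26)·y = 0
Row 2: (-13)·-4 + (26)·y = 0
Solving gives y = -2.
Check: T·(-4, -2) = (36, 18) = -9·(-4, -2).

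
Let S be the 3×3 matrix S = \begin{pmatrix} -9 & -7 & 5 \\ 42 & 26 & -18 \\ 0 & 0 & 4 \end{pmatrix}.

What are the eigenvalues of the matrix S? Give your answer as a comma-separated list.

4, 5, 12

Set up det(rI - S) = 0.
Expanding the 3×3 determinant: p(r) = r^3 - 21r^2 + 128r - 240.
Rational-root test: r = 12 gives p(12) = 0.
Dividing by (r - 12) leaves r^2 - 9r + 20.
The quadratic factors as (r - 4)·(r - 5).
Eigenvalues: 4, 5, 12.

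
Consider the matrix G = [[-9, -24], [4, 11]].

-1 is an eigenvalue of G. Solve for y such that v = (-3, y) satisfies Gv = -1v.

We need (G + 1I)v = 0.
G + 1I = [[-8, -24], [4, 12]].
Row 1: (-8)·-3 + (-24)·y = 0
Row 2: (4)·-3 + (12)·y = 0
Solving gives y = 1.
Check: G·(-3, 1) = (3, -1) = -1·(-3, 1).

1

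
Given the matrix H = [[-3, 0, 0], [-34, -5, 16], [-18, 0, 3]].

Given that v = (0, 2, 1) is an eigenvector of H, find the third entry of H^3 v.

First find the eigenvalue: Hv = (0, 6, 3) = 3·(0, 2, 1), so λ = 3.
Then H^3 v = λ^3·v = 3^3·(0, 2, 1) = 27·(0, 2, 1) = (0, 54, 27).

27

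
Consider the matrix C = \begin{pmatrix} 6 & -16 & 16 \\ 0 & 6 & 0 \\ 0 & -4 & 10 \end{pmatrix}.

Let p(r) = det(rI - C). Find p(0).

p(0) = det(0·I − C) = det(−C) = (−1)^3·det(C).
det(C) = 360, so p(0) = -360.

-360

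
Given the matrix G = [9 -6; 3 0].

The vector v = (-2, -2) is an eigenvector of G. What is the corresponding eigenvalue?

Compute Gv: G·(-2, -2) = (-6, -6).
Since Gv = λv, compare component 1: -6 = λ·-2, so λ = 3.

3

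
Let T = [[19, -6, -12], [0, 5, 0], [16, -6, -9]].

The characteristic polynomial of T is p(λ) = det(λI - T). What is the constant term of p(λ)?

p(λ) = λ^3 - 15λ^2 + 71λ - 105.
The constant term is -105.

-105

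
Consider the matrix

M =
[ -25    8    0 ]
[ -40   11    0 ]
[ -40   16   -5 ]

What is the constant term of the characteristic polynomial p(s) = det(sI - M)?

225

p(0) = det(0·I − M) = det(−M) = (−1)^3·det(M).
det(M) = -225, so p(0) = 225.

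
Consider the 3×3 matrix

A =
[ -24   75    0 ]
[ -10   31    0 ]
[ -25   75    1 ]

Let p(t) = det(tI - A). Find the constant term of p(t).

p(t) = t^3 - 8t^2 + 13t - 6.
The constant term is -6.

-6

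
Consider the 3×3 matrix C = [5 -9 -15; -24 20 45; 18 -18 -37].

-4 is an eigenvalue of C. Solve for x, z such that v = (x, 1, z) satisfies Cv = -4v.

We need (C + 4I)v = 0.
C + 4I = [[9, -9, -15], [-24, 24, 45], [18, -18, -33]].
Row 1: (9)·x + (-9)·1 + (-15)·z = 0
Row 2: (-24)·x + (24)·1 + (45)·z = 0
Row 3: (18)·x + (-18)·1 + (-33)·z = 0
Solving gives x = 1, z = 0.
Check: C·(1, 1, 0) = (-4, -4, 0) = -4·(1, 1, 0).

1, 0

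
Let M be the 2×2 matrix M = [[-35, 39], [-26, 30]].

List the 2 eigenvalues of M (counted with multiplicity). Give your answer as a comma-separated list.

det(M - λI) = (-35 - λ)(30 - λ) - (39)·(-26) = λ^2 + 5λ - 36.
This factors as (λ + 9)·(λ - 4) = 0.
Eigenvalues: -9, 4.

-9, 4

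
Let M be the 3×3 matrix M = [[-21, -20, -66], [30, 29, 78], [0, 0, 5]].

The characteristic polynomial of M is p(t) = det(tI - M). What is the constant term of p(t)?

p(t) = t^3 - 13t^2 + 31t + 45.
The constant term is 45.

45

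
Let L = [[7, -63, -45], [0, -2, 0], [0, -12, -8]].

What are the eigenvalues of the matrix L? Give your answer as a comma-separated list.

Compute the characteristic polynomial p(λ) = det(λI - L).
Expanding along the first row, p(λ) = λ^3 + 3λ^2 - 54λ - 112.
Since p(7) = 0, λ = 7 is a root.
Factor out (λ - 7): p(λ) = (λ - 7)·(λ^2 + 10λ + 16).
The quadratic factors as (λ + 8)·(λ + 2).
Eigenvalues: -8, -2, 7.

-8, -2, 7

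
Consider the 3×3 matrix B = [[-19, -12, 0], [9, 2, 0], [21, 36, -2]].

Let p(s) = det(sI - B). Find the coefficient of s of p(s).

104

p(s) = s^3 + 19s^2 + 104s + 140.
The coefficient of s is 104.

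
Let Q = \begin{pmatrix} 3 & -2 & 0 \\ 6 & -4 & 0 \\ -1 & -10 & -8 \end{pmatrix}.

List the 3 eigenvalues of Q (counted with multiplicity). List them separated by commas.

-8, -1, 0

Set up det(λI - Q) = 0.
Cofactor expansion gives p(λ) = λ^3 + 9λ^2 + 8λ.
Since p(0) = 0, λ = 0 is a root.
Factor out λ: p(λ) = λ·(λ^2 + 9λ + 8).
The quadratic factors as (λ + 8)·(λ + 1).
Eigenvalues: -8, -1, 0.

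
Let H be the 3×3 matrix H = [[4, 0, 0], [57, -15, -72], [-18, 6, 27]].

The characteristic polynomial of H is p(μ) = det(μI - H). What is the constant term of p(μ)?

p(μ) = μ^3 - 16μ^2 + 75μ - 108.
The constant term is -108.

-108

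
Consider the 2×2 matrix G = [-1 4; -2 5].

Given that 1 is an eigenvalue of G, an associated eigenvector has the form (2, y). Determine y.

We need (G - 1I)v = 0.
G - 1I = [[-2, 4], [-2, 4]].
Row 1: (-2)·2 + (4)·y = 0
Row 2: (-2)·2 + (4)·y = 0
Solving gives y = 1.
Check: G·(2, 1) = (2, 1) = 1·(2, 1).

1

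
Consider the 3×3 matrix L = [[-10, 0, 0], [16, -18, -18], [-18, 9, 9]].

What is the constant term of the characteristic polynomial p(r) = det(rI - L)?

0

p(0) = det(0·I − L) = det(−L) = (−1)^3·det(L).
det(L) = 0, so p(0) = 0.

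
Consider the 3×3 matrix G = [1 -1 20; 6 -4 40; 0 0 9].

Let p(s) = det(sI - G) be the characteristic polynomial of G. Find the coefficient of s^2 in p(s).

-6

The coefficient of s^2 of det(sI - G) is −trace(G).
trace(G) = (1) + (-4) + (9) = 6, so the coefficient is -6.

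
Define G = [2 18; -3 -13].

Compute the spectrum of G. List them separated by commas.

-7, -4

det(G - rI) = (2 - r)(-13 - r) - (18)·(-3) = r^2 + 11r + 28.
This factors as (r + 7)·(r + 4) = 0.
Eigenvalues: -7, -4.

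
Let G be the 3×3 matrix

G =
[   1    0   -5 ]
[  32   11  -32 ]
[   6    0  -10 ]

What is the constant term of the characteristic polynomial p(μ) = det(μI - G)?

-220

p(0) = det(0·I − G) = det(−G) = (−1)^3·det(G).
det(G) = 220, so p(0) = -220.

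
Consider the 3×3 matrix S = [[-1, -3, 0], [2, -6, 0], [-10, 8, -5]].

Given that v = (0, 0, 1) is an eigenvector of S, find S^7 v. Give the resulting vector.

First find the eigenvalue: Sv = (0, 0, -5) = -5·(0, 0, 1), so λ = -5.
Then S^7 v = λ^7·v = (-5)^7·(0, 0, 1) = -78125·(0, 0, 1) = (0, 0, -78125).

(0, 0, -78125)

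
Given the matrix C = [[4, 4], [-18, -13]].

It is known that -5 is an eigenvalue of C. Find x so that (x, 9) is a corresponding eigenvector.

-4

We need (C + 5I)v = 0.
C + 5I = [[9, 4], [-18, -8]].
Row 1: (9)·x + (4)·9 = 0
Row 2: (-18)·x + (-8)·9 = 0
Solving gives x = -4.
Check: C·(-4, 9) = (20, -45) = -5·(-4, 9).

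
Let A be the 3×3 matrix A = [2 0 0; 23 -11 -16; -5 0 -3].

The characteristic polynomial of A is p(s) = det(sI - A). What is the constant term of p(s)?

-66

p(s) = s^3 + 12s^2 + 5s - 66.
The constant term is -66.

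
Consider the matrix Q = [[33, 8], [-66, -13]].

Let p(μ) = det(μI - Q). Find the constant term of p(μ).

p(μ) = μ^2 - 20μ + 99.
The constant term is 99.

99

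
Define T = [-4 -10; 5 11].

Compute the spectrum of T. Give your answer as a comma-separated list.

det(T - sI) = (-4 - s)(11 - s) - (-10)·(5) = s^2 - 7s + 6.
This factors as (s - 1)·(s - 6) = 0.
Eigenvalues: 1, 6.

1, 6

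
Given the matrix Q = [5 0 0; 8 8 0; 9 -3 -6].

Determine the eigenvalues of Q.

-6, 5, 8

Q is lower triangular, so its eigenvalues are the diagonal entries.
Diagonal: 5, 8, -6.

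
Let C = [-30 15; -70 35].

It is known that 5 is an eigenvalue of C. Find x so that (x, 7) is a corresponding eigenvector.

We need (C - 5I)v = 0.
C - 5I = [[-35, 15], [-70, 30]].
Row 1: (-35)·x + (15)·7 = 0
Row 2: (-70)·x + (30)·7 = 0
Solving gives x = 3.
Check: C·(3, 7) = (15, 35) = 5·(3, 7).

3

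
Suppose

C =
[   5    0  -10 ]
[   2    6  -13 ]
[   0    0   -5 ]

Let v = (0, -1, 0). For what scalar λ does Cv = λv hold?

Compute Cv: C·(0, -1, 0) = (0, -6, 0).
Since Cv = λv, compare component 2: -6 = λ·-1, so λ = 6.

6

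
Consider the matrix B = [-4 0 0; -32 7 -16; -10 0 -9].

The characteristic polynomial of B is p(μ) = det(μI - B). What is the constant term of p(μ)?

-252

p(μ) = μ^3 + 6μ^2 - 55μ - 252.
The constant term is -252.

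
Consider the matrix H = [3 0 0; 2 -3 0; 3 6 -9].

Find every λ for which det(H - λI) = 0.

H is lower triangular, so its eigenvalues are the diagonal entries.
Diagonal: 3, -3, -9.

-9, -3, 3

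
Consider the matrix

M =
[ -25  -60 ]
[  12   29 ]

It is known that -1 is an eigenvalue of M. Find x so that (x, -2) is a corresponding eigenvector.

We need (M + 1I)v = 0.
M + 1I = [[-24, -60], [12, 30]].
Row 1: (-24)·x + (-60)·-2 = 0
Row 2: (12)·x + (30)·-2 = 0
Solving gives x = 5.
Check: M·(5, -2) = (-5, 2) = -1·(5, -2).

5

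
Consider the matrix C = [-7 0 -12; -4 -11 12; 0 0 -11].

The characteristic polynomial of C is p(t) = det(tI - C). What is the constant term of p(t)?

847

p(t) = t^3 + 29t^2 + 275t + 847.
The constant term is 847.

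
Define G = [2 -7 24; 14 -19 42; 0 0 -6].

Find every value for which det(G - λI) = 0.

The characteristic polynomial is p(λ) = det(λI - G).
Cofactor expansion gives p(λ) = λ^3 + 23λ^2 + 162λ + 360.
Rational-root test: λ = -5 gives p(-5) = 0.
Factor out (λ + 5): p(λ) = (λ + 5)·(λ^2 + 18λ + 72).
The quadratic factors as (λ + 12)·(λ + 6).
Eigenvalues: -12, -6, -5.

-12, -6, -5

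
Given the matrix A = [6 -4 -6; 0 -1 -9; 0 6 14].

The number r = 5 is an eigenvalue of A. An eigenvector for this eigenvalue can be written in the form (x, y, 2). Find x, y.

We need (A - 5I)v = 0.
A - 5I = [[1, -4, -6], [0, -6, -9], [0, 6, 9]].
Row 1: (1)·x + (-4)·y + (-6)·2 = 0
Row 2: (0)·x + (-6)·y + (-9)·2 = 0
Row 3: (0)·x + (6)·y + (9)·2 = 0
Solving gives x = 0, y = -3.
Check: A·(0, -3, 2) = (0, -15, 10) = 5·(0, -3, 2).

0, -3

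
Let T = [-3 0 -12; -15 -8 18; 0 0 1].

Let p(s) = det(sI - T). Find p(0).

p(0) = det(0·I − T) = det(−T) = (−1)^3·det(T).
det(T) = 24, so p(0) = -24.

-24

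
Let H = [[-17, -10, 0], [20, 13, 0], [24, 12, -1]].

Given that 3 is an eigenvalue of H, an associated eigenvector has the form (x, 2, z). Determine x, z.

We need (H - 3I)v = 0.
H - 3I = [[-20, -10, 0], [20, 10, 0], [24, 12, -4]].
Row 1: (-20)·x + (-10)·2 + (0)·z = 0
Row 2: (20)·x + (10)·2 + (0)·z = 0
Row 3: (24)·x + (12)·2 + (-4)·z = 0
Solving gives x = -1, z = 0.
Check: H·(-1, 2, 0) = (-3, 6, 0) = 3·(-1, 2, 0).

-1, 0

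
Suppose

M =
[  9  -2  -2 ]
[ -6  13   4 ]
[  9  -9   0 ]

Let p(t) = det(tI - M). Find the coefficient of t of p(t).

p(t) = t^3 - 22t^2 + 159t - 378.
The coefficient of t is 159.

159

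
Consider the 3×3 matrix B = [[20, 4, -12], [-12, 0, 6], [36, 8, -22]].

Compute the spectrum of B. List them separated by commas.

Compute the characteristic polynomial p(μ) = det(μI - B).
Cofactor expansion gives p(μ) = μ^3 + 2μ^2 - 8μ.
Since p(0) = 0, μ = 0 is a root.
Factor out μ: p(μ) = μ·(μ^2 + 2μ - 8).
The quadratic factors as (μ + 4)·(μ - 2).
Eigenvalues: -4, 0, 2.

-4, 0, 2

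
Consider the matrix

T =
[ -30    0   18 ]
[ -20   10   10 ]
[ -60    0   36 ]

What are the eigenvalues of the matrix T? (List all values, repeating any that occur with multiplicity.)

0, 6, 10

Set up det(tI - T) = 0.
Cofactor expansion gives p(t) = t^3 - 16t^2 + 60t.
Since p(0) = 0, t = 0 is a root.
Factor out t: p(t) = t·(t^2 - 16t + 60).
The quadratic factors as (t - 6)·(t - 10).
Eigenvalues: 0, 6, 10.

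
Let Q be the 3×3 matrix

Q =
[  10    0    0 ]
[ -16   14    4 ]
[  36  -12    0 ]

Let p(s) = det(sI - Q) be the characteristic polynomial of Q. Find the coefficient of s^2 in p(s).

The coefficient of s^2 of det(sI - Q) is −trace(Q).
trace(Q) = (10) + (14) + (0) = 24, so the coefficient is -24.

-24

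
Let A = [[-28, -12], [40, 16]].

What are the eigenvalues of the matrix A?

det(A - sI) = (-28 - s)(16 - s) - (-12)·(40) = s^2 + 12s + 32.
This factors as (s + 8)·(s + 4) = 0.
Eigenvalues: -8, -4.

-8, -4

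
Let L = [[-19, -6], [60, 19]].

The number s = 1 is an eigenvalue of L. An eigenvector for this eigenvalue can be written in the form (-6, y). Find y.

20

We need (L - 1I)v = 0.
L - 1I = [[-20, -6], [60, 18]].
Row 1: (-20)·-6 + (-6)·y = 0
Row 2: (60)·-6 + (18)·y = 0
Solving gives y = 20.
Check: L·(-6, 20) = (-6, 20) = 1·(-6, 20).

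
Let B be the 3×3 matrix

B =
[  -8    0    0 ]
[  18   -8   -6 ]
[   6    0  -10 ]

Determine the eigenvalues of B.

-10, -8, -8

Set up det(λI - B) = 0.
Cofactor expansion gives p(λ) = λ^3 + 26λ^2 + 224λ + 640.
Rational-root test: λ = -10 gives p(-10) = 0.
Factor out (λ + 10): p(λ) = (λ + 10)·(λ^2 + 16λ + 64).
The quadratic factor is (λ + 8)^2.
Eigenvalues: -10, -8, -8.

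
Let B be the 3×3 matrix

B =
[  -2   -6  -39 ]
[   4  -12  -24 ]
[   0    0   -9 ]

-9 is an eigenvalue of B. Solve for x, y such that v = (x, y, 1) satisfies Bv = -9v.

9, 4

We need (B + 9I)v = 0.
B + 9I = [[7, -6, -39], [4, -3, -24], [0, 0, 0]].
Row 1: (7)·x + (-6)·y + (-39)·1 = 0
Row 2: (4)·x + (-3)·y + (-24)·1 = 0
Row 3: (0)·x + (0)·y + (0)·1 = 0
Solving gives x = 9, y = 4.
Check: B·(9, 4, 1) = (-81, -36, -9) = -9·(9, 4, 1).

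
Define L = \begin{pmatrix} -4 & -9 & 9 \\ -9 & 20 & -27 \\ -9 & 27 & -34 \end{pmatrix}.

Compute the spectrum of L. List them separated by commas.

-7, -7, -4

Set up det(lambda·I - L) = 0.
Expanding the 3×3 determinant: p(lambda) = lambda^3 + 18·lambda^2 + 105·lambda + 196.
Since p(-4) = 0, lambda = -4 is a root.
Factor out (lambda + 4): p(lambda) = (lambda + 4)·(lambda^2 + 14·lambda + 49).
The quadratic factor is (lambda + 7)^2.
Eigenvalues: -7, -7, -4.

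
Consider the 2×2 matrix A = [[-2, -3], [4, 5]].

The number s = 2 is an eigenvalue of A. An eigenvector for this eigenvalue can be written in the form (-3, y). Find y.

We need (A - 2I)v = 0.
A - 2I = [[-4, -3], [4, 3]].
Row 1: (-4)·-3 + (-3)·y = 0
Row 2: (4)·-3 + (3)·y = 0
Solving gives y = 4.
Check: A·(-3, 4) = (-6, 8) = 2·(-3, 4).

4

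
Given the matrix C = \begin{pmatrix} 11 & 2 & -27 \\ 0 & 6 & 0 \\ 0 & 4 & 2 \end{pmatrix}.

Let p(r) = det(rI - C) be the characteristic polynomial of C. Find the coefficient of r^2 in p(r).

The coefficient of r^2 of det(rI - C) is −trace(C).
trace(C) = (11) + (6) + (2) = 19, so the coefficient is -19.

-19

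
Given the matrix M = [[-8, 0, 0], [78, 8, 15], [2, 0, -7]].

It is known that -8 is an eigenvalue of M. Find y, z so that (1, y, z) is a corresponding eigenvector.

-3, -2

We need (M + 8I)v = 0.
M + 8I = [[0, 0, 0], [78, 16, 15], [2, 0, 1]].
Row 1: (0)·1 + (0)·y + (0)·z = 0
Row 2: (78)·1 + (16)·y + (15)·z = 0
Row 3: (2)·1 + (0)·y + (1)·z = 0
Solving gives y = -3, z = -2.
Check: M·(1, -3, -2) = (-8, 24, 16) = -8·(1, -3, -2).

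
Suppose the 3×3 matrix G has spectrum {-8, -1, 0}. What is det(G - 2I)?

If G has eigenvalues -8, -1, 0, then G - 2I has eigenvalues -10, -3, -2.
det(G - 2I) = (-10) · (-3) · (-2) = -60.

-60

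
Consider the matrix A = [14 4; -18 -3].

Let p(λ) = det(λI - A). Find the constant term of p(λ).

30

p(λ) = λ^2 - 11λ + 30.
The constant term is 30.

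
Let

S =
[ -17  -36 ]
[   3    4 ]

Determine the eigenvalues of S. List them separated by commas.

det(S - tI) = (-17 - t)(4 - t) - (-36)·(3) = t^2 + 13t + 40.
This factors as (t + 8)·(t + 5) = 0.
Eigenvalues: -8, -5.

-8, -5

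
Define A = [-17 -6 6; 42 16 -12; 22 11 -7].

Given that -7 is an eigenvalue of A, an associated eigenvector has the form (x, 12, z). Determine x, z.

-6, 2

We need (A + 7I)v = 0.
A + 7I = [[-10, -6, 6], [42, 23, -12], [22, 11, 0]].
Row 1: (-10)·x + (-6)·12 + (6)·z = 0
Row 2: (42)·x + (23)·12 + (-12)·z = 0
Row 3: (22)·x + (11)·12 + (0)·z = 0
Solving gives x = -6, z = 2.
Check: A·(-6, 12, 2) = (42, -84, -14) = -7·(-6, 12, 2).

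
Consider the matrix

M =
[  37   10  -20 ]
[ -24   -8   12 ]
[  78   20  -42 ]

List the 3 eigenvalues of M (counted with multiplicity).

-8, -3, -2

Compute the characteristic polynomial p(lambda) = det(lambda·I - M).
Expanding along the first row, p(lambda) = lambda^3 + 13·lambda^2 + 46·lambda + 48.
Try lambda = -8: p(-8) = 0, so -8 is a root.
Factor out (lambda + 8): p(lambda) = (lambda + 8)·(lambda^2 + 5·lambda + 6).
The quadratic factors as (lambda + 3)·(lambda + 2).
Eigenvalues: -8, -3, -2.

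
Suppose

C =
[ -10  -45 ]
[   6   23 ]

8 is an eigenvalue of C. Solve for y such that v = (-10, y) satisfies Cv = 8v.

4

We need (C - 8I)v = 0.
C - 8I = [[-18, -45], [6, 15]].
Row 1: (-18)·-10 + (-45)·y = 0
Row 2: (6)·-10 + (15)·y = 0
Solving gives y = 4.
Check: C·(-10, 4) = (-80, 32) = 8·(-10, 4).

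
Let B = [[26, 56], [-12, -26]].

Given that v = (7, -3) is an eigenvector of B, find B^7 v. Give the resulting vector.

First find the eigenvalue: Bv = (14, -6) = 2·(7, -3), so λ = 2.
Then B^7 v = λ^7·v = 2^7·(7, -3) = 128·(7, -3) = (896, -384).

(896, -384)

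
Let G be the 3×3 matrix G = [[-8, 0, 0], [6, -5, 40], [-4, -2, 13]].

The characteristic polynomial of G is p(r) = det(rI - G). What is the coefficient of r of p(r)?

-49

p(r) = r^3 - 49r + 120.
The coefficient of r is -49.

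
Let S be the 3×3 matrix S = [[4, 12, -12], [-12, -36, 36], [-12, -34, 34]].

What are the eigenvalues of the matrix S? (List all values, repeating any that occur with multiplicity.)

Set up det(lambda·I - S) = 0.
Cofactor expansion gives p(lambda) = lambda^3 - 2·lambda^2 - 8·lambda.
Rational-root test: lambda = -2 gives p(-2) = 0.
Dividing by (lambda + 2) leaves lambda^2 - 4·lambda.
The quadratic factors as lambda·(lambda - 4).
Eigenvalues: -2, 0, 4.

-2, 0, 4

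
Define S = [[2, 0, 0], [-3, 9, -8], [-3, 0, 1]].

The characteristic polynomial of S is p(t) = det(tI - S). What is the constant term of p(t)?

-18

p(t) = t^3 - 12t^2 + 29t - 18.
The constant term is -18.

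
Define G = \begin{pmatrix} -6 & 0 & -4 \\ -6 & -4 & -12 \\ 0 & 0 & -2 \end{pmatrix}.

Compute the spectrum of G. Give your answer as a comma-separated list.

Set up det(λI - G) = 0.
Expanding the 3×3 determinant: p(λ) = λ^3 + 12λ^2 + 44λ + 48.
Since p(-2) = 0, λ = -2 is a root.
Dividing by (λ + 2) leaves λ^2 + 10λ + 24.
The quadratic factors as (λ + 6)·(λ + 4).
Eigenvalues: -6, -4, -2.

-6, -4, -2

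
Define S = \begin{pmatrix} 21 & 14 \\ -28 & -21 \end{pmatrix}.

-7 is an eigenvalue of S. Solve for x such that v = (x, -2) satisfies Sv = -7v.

1

We need (S + 7I)v = 0.
S + 7I = [[28, 14], [-28, -14]].
Row 1: (28)·x + (14)·-2 = 0
Row 2: (-28)·x + (-14)·-2 = 0
Solving gives x = 1.
Check: S·(1, -2) = (-7, 14) = -7·(1, -2).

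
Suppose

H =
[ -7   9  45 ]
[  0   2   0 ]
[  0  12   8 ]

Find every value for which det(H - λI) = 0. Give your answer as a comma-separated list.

-7, 2, 8

Compute the characteristic polynomial p(r) = det(rI - H).
Expanding along the first row, p(r) = r^3 - 3r^2 - 54r + 112.
Since p(2) = 0, r = 2 is a root.
Dividing by (r - 2) leaves r^2 - r - 56.
The quadratic factors as (r + 7)·(r - 8).
Eigenvalues: -7, 2, 8.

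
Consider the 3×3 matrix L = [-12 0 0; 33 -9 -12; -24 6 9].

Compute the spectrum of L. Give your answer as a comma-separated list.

-12, -3, 3

Compute the characteristic polynomial p(μ) = det(μI - L).
Expanding the 3×3 determinant: p(μ) = μ^3 + 12μ^2 - 9μ - 108.
Rational-root test: μ = -3 gives p(-3) = 0.
Dividing by (μ + 3) leaves μ^2 + 9μ - 36.
The quadratic factors as (μ + 12)·(μ - 3).
Eigenvalues: -12, -3, 3.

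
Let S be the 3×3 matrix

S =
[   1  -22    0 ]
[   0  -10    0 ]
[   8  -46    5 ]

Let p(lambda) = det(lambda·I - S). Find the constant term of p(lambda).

p(lambda) = lambda^3 + 4·lambda^2 - 55·lambda + 50.
The constant term is 50.

50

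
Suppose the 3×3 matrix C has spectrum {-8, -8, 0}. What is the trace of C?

trace(C) is the sum of the eigenvalues: (-8) + (-8) + (0) = -16.

-16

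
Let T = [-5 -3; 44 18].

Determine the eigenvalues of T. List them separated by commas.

6, 7

det(T - sI) = (-5 - s)(18 - s) - (-3)·(44) = s^2 - 13s + 42.
This factors as (s - 6)·(s - 7) = 0.
Eigenvalues: 6, 7.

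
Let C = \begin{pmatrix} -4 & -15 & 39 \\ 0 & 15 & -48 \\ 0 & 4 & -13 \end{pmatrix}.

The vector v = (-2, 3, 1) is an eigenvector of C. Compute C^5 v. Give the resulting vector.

(2, -3, -1)

First find the eigenvalue: Cv = (2, -3, -1) = -1·(-2, 3, 1), so λ = -1.
Then C^5 v = λ^5·v = (-1)^5·(-2, 3, 1) = -1·(-2, 3, 1) = (2, -3, -1).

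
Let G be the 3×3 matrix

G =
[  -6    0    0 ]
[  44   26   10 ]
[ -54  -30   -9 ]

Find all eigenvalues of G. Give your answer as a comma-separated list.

The characteristic polynomial is p(s) = det(sI - G).
Expanding along the first row, p(s) = s^3 - 11s^2 - 36s + 396.
Rational-root test: s = -6 gives p(-6) = 0.
Dividing by (s + 6) leaves s^2 - 17s + 66.
The quadratic factors as (s - 6)·(s - 11).
Eigenvalues: -6, 6, 11.

-6, 6, 11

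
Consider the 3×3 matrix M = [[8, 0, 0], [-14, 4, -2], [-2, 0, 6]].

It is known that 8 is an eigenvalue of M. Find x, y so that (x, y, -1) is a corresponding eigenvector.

We need (M - 8I)v = 0.
M - 8I = [[0, 0, 0], [-14, -4, -2], [-2, 0, -2]].
Row 1: (0)·x + (0)·y + (0)·-1 = 0
Row 2: (-14)·x + (-4)·y + (-2)·-1 = 0
Row 3: (-2)·x + (0)·y + (-2)·-1 = 0
Solving gives x = 1, y = -3.
Check: M·(1, -3, -1) = (8, -24, -8) = 8·(1, -3, -1).

1, -3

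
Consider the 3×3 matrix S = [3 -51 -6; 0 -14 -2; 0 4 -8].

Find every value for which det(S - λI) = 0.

The characteristic polynomial is p(lambda) = det(lambda·I - S).
Expanding the 3×3 determinant: p(lambda) = lambda^3 + 19·lambda^2 + 54·lambda - 360.
Since p(3) = 0, lambda = 3 is a root.
Dividing by (lambda - 3) leaves lambda^2 + 22·lambda + 120.
The quadratic factors as (lambda + 12)·(lambda + 10).
Eigenvalues: -12, -10, 3.

-12, -10, 3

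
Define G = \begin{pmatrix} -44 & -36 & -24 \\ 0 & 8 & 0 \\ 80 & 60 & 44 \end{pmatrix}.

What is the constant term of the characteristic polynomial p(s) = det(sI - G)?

p(0) = det(0·I − G) = det(−G) = (−1)^3·det(G).
det(G) = -128, so p(0) = 128.

128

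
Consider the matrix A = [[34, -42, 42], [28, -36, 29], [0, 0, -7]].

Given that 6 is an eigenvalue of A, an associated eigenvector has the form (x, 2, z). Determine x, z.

We need (A - 6I)v = 0.
A - 6I = [[28, -42, 42], [28, -42, 29], [0, 0, -13]].
Row 1: (28)·x + (-42)·2 + (42)·z = 0
Row 2: (28)·x + (-42)·2 + (29)·z = 0
Row 3: (0)·x + (0)·2 + (-13)·z = 0
Solving gives x = 3, z = 0.
Check: A·(3, 2, 0) = (18, 12, 0) = 6·(3, 2, 0).

3, 0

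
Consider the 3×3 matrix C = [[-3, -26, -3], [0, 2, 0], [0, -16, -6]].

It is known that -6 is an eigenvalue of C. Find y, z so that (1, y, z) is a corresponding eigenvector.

We need (C + 6I)v = 0.
C + 6I = [[3, -26, -3], [0, 8, 0], [0, -16, 0]].
Row 1: (3)·1 + (-26)·y + (-3)·z = 0
Row 2: (0)·1 + (8)·y + (0)·z = 0
Row 3: (0)·1 + (-16)·y + (0)·z = 0
Solving gives y = 0, z = 1.
Check: C·(1, 0, 1) = (-6, 0, -6) = -6·(1, 0, 1).

0, 1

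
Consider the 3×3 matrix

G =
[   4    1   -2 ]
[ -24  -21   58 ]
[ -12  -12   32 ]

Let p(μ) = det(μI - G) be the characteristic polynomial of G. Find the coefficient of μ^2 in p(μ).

The coefficient of μ^2 of det(μI - G) is −trace(G).
trace(G) = (4) + (-21) + (32) = 15, so the coefficient is -15.

-15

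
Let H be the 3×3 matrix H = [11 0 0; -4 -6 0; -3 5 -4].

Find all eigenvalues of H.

-6, -4, 11

H is lower triangular, so its eigenvalues are the diagonal entries.
Diagonal: 11, -6, -4.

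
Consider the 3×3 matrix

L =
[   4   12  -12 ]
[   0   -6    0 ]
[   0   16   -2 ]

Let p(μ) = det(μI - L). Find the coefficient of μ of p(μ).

-20

p(μ) = μ^3 + 4μ^2 - 20μ - 48.
The coefficient of μ is -20.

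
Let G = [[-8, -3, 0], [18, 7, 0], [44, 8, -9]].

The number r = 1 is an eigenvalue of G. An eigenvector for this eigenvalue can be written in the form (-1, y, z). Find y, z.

3, -2

We need (G - 1I)v = 0.
G - 1I = [[-9, -3, 0], [18, 6, 0], [44, 8, -10]].
Row 1: (-9)·-1 + (-3)·y + (0)·z = 0
Row 2: (18)·-1 + (6)·y + (0)·z = 0
Row 3: (44)·-1 + (8)·y + (-10)·z = 0
Solving gives y = 3, z = -2.
Check: G·(-1, 3, -2) = (-1, 3, -2) = 1·(-1, 3, -2).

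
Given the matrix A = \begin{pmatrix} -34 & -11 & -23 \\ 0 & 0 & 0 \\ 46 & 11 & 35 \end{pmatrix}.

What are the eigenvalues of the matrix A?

The characteristic polynomial is p(s) = det(sI - A).
Cofactor expansion gives p(s) = s^3 - s^2 - 132s.
Since p(-11) = 0, s = -11 is a root.
Dividing by (s + 11) leaves s^2 - 12s.
The quadratic factors as s·(s - 12).
Eigenvalues: -11, 0, 12.

-11, 0, 12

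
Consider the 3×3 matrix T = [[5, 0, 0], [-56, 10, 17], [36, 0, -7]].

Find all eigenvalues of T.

Compute the characteristic polynomial p(lambda) = det(lambda·I - T).
Cofactor expansion gives p(lambda) = lambda^3 - 8·lambda^2 - 55·lambda + 350.
Since p(-7) = 0, lambda = -7 is a root.
Factor out (lambda + 7): p(lambda) = (lambda + 7)·(lambda^2 - 15·lambda + 50).
The quadratic factors as (lambda - 5)·(lambda - 10).
Eigenvalues: -7, 5, 10.

-7, 5, 10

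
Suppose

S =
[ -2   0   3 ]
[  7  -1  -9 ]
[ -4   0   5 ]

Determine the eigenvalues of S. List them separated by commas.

-1, 1, 2

Set up det(rI - S) = 0.
Expanding the 3×3 determinant: p(r) = r^3 - 2r^2 - r + 2.
Rational-root test: r = -1 gives p(-1) = 0.
Dividing by (r + 1) leaves r^2 - 3r + 2.
The quadratic factors as (r - 1)·(r - 2).
Eigenvalues: -1, 1, 2.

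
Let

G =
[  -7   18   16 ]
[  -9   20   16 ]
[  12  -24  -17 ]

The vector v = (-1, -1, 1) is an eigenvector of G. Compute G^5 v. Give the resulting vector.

First find the eigenvalue: Gv = (5, 5, -5) = -5·(-1, -1, 1), so λ = -5.
Then G^5 v = λ^5·v = (-5)^5·(-1, -1, 1) = -3125·(-1, -1, 1) = (3125, 3125, -3125).

(3125, 3125, -3125)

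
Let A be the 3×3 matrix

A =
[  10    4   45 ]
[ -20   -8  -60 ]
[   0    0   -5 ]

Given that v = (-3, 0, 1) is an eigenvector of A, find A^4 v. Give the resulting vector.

(-1875, 0, 625)

First find the eigenvalue: Av = (15, 0, -5) = -5·(-3, 0, 1), so λ = -5.
Then A^4 v = λ^4·v = (-5)^4·(-3, 0, 1) = 625·(-3, 0, 1) = (-1875, 0, 625).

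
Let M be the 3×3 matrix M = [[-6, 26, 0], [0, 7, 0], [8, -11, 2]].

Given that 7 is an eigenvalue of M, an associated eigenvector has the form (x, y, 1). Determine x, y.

We need (M - 7I)v = 0.
M - 7I = [[-13, 26, 0], [0, 0, 0], [8, -11, -5]].
Row 1: (-13)·x + (26)·y + (0)·1 = 0
Row 2: (0)·x + (0)·y + (0)·1 = 0
Row 3: (8)·x + (-11)·y + (-5)·1 = 0
Solving gives x = 2, y = 1.
Check: M·(2, 1, 1) = (14, 7, 7) = 7·(2, 1, 1).

2, 1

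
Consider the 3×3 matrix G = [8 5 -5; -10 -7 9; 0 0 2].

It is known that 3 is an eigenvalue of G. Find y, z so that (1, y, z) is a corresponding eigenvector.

We need (G - 3I)v = 0.
G - 3I = [[5, 5, -5], [-10, -10, 9], [0, 0, -1]].
Row 1: (5)·1 + (5)·y + (-5)·z = 0
Row 2: (-10)·1 + (-10)·y + (9)·z = 0
Row 3: (0)·1 + (0)·y + (-1)·z = 0
Solving gives y = -1, z = 0.
Check: G·(1, -1, 0) = (3, -3, 0) = 3·(1, -1, 0).

-1, 0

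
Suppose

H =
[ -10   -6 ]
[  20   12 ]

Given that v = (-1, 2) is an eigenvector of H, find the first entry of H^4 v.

First find the eigenvalue: Hv = (-2, 4) = 2·(-1, 2), so λ = 2.
Then H^4 v = λ^4·v = 2^4·(-1, 2) = 16·(-1, 2) = (-16, 32).

-16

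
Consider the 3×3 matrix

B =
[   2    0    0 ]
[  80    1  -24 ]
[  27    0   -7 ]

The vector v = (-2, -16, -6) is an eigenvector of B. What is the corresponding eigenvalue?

2

Compute Bv: B·(-2, -16, -6) = (-4, -32, -12).
Since Bv = λv, compare component 1: -4 = λ·-2, so λ = 2.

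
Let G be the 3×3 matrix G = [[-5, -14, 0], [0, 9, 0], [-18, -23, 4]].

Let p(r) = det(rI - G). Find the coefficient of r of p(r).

-29

p(r) = r^3 - 8r^2 - 29r + 180.
The coefficient of r is -29.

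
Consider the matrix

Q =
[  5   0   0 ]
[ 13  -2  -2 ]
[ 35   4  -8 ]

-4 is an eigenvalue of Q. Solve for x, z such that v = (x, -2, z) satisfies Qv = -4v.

We need (Q + 4I)v = 0.
Q + 4I = [[9, 0, 0], [13, 2, -2], [35, 4, -4]].
Row 1: (9)·x + (0)·-2 + (0)·z = 0
Row 2: (13)·x + (2)·-2 + (-2)·z = 0
Row 3: (35)·x + (4)·-2 + (-4)·z = 0
Solving gives x = 0, z = -2.
Check: Q·(0, -2, -2) = (0, 8, 8) = -4·(0, -2, -2).

0, -2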